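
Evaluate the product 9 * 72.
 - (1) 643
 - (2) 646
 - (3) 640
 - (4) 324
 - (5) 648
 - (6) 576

9 * 72 = 648
5) 648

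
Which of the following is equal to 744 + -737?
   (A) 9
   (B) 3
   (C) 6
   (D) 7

744 + -737 = 7
D) 7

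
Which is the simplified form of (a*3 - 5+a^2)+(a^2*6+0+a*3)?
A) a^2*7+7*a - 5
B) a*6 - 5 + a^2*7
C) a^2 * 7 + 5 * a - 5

Adding the polynomials and combining like terms:
(a*3 - 5 + a^2) + (a^2*6 + 0 + a*3)
= a*6 - 5 + a^2*7
B) a*6 - 5 + a^2*7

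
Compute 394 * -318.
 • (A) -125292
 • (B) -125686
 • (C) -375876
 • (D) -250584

394 * -318 = -125292
A) -125292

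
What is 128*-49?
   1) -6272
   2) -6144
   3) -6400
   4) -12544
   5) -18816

128 * -49 = -6272
1) -6272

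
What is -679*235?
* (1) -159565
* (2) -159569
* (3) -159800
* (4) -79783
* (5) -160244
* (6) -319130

-679 * 235 = -159565
1) -159565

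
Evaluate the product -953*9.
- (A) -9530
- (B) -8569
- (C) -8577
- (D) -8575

-953 * 9 = -8577
C) -8577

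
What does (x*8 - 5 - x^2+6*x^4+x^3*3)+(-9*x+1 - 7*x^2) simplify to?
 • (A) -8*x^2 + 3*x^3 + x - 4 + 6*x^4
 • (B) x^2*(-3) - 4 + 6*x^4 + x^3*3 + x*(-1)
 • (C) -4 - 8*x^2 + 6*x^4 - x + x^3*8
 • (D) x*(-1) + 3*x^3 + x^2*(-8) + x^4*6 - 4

Adding the polynomials and combining like terms:
(x*8 - 5 - x^2 + 6*x^4 + x^3*3) + (-9*x + 1 - 7*x^2)
= x*(-1) + 3*x^3 + x^2*(-8) + x^4*6 - 4
D) x*(-1) + 3*x^3 + x^2*(-8) + x^4*6 - 4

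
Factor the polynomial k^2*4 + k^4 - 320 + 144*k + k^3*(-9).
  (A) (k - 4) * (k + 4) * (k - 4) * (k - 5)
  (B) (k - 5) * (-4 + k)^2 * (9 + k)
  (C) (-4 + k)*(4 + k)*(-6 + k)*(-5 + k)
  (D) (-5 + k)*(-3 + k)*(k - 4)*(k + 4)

We need to factor k^2*4 + k^4 - 320 + 144*k + k^3*(-9).
The factored form is (k - 4) * (k + 4) * (k - 4) * (k - 5).
A) (k - 4) * (k + 4) * (k - 4) * (k - 5)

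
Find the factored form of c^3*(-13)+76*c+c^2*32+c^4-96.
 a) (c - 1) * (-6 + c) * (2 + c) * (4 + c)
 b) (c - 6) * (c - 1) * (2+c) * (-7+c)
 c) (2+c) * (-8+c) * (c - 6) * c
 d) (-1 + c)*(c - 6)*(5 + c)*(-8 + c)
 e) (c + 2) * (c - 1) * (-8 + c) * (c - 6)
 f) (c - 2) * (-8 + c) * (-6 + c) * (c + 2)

We need to factor c^3*(-13)+76*c+c^2*32+c^4-96.
The factored form is (c + 2) * (c - 1) * (-8 + c) * (c - 6).
e) (c + 2) * (c - 1) * (-8 + c) * (c - 6)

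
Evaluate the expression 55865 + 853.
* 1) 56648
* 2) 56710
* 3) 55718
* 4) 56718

55865 + 853 = 56718
4) 56718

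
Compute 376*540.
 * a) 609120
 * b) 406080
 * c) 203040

376 * 540 = 203040
c) 203040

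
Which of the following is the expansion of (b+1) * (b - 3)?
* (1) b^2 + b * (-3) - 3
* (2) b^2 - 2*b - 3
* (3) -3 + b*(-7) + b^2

Expanding (b+1) * (b - 3):
= b^2 - 2*b - 3
2) b^2 - 2*b - 3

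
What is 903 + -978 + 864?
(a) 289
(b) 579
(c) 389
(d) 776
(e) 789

First: 903 + -978 = -75
Then: -75 + 864 = 789
e) 789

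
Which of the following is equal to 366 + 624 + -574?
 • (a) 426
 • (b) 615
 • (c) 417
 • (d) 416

First: 366 + 624 = 990
Then: 990 + -574 = 416
d) 416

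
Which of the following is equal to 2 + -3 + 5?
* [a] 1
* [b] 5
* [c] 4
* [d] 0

First: 2 + -3 = -1
Then: -1 + 5 = 4
c) 4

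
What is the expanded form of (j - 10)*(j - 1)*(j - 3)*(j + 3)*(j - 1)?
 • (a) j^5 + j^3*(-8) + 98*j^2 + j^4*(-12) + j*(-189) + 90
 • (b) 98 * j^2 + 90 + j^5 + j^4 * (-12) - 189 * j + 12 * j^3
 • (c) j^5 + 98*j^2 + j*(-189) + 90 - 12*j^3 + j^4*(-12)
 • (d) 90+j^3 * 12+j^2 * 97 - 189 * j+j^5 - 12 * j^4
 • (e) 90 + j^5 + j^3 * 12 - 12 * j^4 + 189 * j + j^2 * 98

Expanding (j - 10)*(j - 1)*(j - 3)*(j + 3)*(j - 1):
= 98 * j^2 + 90 + j^5 + j^4 * (-12) - 189 * j + 12 * j^3
b) 98 * j^2 + 90 + j^5 + j^4 * (-12) - 189 * j + 12 * j^3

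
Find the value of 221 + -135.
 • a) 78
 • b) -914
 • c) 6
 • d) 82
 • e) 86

221 + -135 = 86
e) 86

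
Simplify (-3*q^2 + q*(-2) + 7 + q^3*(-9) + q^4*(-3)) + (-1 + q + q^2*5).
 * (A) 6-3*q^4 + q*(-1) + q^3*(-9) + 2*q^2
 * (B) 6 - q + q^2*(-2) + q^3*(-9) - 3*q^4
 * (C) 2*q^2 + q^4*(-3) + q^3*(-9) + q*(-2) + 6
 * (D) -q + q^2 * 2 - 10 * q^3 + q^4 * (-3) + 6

Adding the polynomials and combining like terms:
(-3*q^2 + q*(-2) + 7 + q^3*(-9) + q^4*(-3)) + (-1 + q + q^2*5)
= 6-3*q^4 + q*(-1) + q^3*(-9) + 2*q^2
A) 6-3*q^4 + q*(-1) + q^3*(-9) + 2*q^2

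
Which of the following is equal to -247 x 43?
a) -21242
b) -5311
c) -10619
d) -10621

-247 * 43 = -10621
d) -10621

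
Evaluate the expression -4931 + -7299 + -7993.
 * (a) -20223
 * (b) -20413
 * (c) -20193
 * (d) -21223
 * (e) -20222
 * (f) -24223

First: -4931 + -7299 = -12230
Then: -12230 + -7993 = -20223
a) -20223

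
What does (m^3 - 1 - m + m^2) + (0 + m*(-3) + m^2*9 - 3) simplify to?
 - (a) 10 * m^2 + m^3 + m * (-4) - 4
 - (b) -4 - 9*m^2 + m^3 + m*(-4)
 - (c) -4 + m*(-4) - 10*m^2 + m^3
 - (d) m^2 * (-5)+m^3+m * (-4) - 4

Adding the polynomials and combining like terms:
(m^3 - 1 - m + m^2) + (0 + m*(-3) + m^2*9 - 3)
= 10 * m^2 + m^3 + m * (-4) - 4
a) 10 * m^2 + m^3 + m * (-4) - 4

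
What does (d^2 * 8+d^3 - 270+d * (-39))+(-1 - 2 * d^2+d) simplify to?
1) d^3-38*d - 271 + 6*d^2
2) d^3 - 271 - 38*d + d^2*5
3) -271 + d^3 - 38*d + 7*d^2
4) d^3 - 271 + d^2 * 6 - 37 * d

Adding the polynomials and combining like terms:
(d^2*8 + d^3 - 270 + d*(-39)) + (-1 - 2*d^2 + d)
= d^3-38*d - 271 + 6*d^2
1) d^3-38*d - 271 + 6*d^2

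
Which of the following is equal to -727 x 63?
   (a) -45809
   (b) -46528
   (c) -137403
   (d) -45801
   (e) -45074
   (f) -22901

-727 * 63 = -45801
d) -45801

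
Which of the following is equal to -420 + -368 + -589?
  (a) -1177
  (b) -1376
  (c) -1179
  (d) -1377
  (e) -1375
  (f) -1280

First: -420 + -368 = -788
Then: -788 + -589 = -1377
d) -1377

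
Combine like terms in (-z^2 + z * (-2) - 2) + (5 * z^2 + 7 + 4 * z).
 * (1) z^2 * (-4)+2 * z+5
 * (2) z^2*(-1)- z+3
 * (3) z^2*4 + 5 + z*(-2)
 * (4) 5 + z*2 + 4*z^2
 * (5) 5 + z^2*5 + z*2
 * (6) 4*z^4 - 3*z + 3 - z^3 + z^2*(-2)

Adding the polynomials and combining like terms:
(-z^2 + z*(-2) - 2) + (5*z^2 + 7 + 4*z)
= 5 + z*2 + 4*z^2
4) 5 + z*2 + 4*z^2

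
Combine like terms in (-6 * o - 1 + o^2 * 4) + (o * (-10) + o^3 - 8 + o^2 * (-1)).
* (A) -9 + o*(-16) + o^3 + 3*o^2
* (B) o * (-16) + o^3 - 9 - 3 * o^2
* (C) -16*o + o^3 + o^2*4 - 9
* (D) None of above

Adding the polynomials and combining like terms:
(-6*o - 1 + o^2*4) + (o*(-10) + o^3 - 8 + o^2*(-1))
= -9 + o*(-16) + o^3 + 3*o^2
A) -9 + o*(-16) + o^3 + 3*o^2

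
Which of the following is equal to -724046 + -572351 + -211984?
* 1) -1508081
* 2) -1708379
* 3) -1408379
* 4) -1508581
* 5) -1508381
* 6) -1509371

First: -724046 + -572351 = -1296397
Then: -1296397 + -211984 = -1508381
5) -1508381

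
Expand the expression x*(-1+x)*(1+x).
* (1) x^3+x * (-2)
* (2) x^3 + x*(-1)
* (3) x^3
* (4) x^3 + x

Expanding x*(-1+x)*(1+x):
= x^3 + x*(-1)
2) x^3 + x*(-1)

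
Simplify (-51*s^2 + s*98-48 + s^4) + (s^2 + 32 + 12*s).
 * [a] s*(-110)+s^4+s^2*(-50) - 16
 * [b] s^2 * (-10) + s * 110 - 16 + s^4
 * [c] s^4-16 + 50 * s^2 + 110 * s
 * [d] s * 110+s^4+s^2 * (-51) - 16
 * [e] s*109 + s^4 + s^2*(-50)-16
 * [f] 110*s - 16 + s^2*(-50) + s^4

Adding the polynomials and combining like terms:
(-51*s^2 + s*98 - 48 + s^4) + (s^2 + 32 + 12*s)
= 110*s - 16 + s^2*(-50) + s^4
f) 110*s - 16 + s^2*(-50) + s^4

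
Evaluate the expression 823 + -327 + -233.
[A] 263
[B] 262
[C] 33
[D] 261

First: 823 + -327 = 496
Then: 496 + -233 = 263
A) 263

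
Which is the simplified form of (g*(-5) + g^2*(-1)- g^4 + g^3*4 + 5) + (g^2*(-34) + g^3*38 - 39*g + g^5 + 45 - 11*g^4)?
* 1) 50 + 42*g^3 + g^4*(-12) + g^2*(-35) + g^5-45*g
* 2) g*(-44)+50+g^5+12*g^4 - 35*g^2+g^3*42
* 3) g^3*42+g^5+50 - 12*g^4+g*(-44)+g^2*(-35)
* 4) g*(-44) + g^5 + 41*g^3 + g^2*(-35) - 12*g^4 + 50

Adding the polynomials and combining like terms:
(g*(-5) + g^2*(-1) - g^4 + g^3*4 + 5) + (g^2*(-34) + g^3*38 - 39*g + g^5 + 45 - 11*g^4)
= g^3*42+g^5+50 - 12*g^4+g*(-44)+g^2*(-35)
3) g^3*42+g^5+50 - 12*g^4+g*(-44)+g^2*(-35)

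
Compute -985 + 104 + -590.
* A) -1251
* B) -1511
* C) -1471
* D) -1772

First: -985 + 104 = -881
Then: -881 + -590 = -1471
C) -1471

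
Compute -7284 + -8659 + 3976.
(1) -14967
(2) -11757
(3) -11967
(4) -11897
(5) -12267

First: -7284 + -8659 = -15943
Then: -15943 + 3976 = -11967
3) -11967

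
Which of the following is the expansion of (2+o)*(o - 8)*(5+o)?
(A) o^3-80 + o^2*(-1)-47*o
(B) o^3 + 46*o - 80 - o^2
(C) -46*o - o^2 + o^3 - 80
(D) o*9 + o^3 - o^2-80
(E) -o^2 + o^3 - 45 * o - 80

Expanding (2+o)*(o - 8)*(5+o):
= -46*o - o^2 + o^3 - 80
C) -46*o - o^2 + o^3 - 80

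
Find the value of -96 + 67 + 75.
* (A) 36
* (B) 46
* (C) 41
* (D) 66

First: -96 + 67 = -29
Then: -29 + 75 = 46
B) 46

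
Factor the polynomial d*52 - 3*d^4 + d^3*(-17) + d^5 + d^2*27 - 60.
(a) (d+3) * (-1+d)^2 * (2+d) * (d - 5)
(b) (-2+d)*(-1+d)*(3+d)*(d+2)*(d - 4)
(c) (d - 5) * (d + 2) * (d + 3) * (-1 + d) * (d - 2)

We need to factor d*52 - 3*d^4 + d^3*(-17) + d^5 + d^2*27 - 60.
The factored form is (d - 5) * (d + 2) * (d + 3) * (-1 + d) * (d - 2).
c) (d - 5) * (d + 2) * (d + 3) * (-1 + d) * (d - 2)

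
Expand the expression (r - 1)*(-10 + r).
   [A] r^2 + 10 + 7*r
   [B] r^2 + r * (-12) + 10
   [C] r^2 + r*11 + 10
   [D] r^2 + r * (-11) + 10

Expanding (r - 1)*(-10 + r):
= r^2 + r * (-11) + 10
D) r^2 + r * (-11) + 10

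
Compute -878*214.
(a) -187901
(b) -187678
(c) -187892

-878 * 214 = -187892
c) -187892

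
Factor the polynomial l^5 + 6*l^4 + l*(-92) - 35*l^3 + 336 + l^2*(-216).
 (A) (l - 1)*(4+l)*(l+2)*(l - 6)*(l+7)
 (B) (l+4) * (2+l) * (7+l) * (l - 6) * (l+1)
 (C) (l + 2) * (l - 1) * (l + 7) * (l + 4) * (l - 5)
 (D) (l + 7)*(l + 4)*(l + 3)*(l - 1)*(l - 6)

We need to factor l^5 + 6*l^4 + l*(-92) - 35*l^3 + 336 + l^2*(-216).
The factored form is (l - 1)*(4+l)*(l+2)*(l - 6)*(l+7).
A) (l - 1)*(4+l)*(l+2)*(l - 6)*(l+7)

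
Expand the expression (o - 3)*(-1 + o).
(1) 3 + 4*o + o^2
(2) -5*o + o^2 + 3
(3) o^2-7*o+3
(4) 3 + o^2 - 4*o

Expanding (o - 3)*(-1 + o):
= 3 + o^2 - 4*o
4) 3 + o^2 - 4*o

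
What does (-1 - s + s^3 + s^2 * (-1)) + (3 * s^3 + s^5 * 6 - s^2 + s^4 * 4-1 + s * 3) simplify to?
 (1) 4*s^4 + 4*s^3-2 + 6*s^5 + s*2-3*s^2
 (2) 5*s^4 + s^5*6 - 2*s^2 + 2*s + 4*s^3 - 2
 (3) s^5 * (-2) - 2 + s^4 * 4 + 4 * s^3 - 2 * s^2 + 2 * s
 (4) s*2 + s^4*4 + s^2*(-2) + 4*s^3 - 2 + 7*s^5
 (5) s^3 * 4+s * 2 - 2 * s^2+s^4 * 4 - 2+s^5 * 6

Adding the polynomials and combining like terms:
(-1 - s + s^3 + s^2*(-1)) + (3*s^3 + s^5*6 - s^2 + s^4*4 - 1 + s*3)
= s^3 * 4+s * 2 - 2 * s^2+s^4 * 4 - 2+s^5 * 6
5) s^3 * 4+s * 2 - 2 * s^2+s^4 * 4 - 2+s^5 * 6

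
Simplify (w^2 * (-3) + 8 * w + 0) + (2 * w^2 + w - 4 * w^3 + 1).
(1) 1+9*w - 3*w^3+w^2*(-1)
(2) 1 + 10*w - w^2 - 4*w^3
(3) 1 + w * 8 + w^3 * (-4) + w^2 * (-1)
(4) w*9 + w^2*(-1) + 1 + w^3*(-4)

Adding the polynomials and combining like terms:
(w^2*(-3) + 8*w + 0) + (2*w^2 + w - 4*w^3 + 1)
= w*9 + w^2*(-1) + 1 + w^3*(-4)
4) w*9 + w^2*(-1) + 1 + w^3*(-4)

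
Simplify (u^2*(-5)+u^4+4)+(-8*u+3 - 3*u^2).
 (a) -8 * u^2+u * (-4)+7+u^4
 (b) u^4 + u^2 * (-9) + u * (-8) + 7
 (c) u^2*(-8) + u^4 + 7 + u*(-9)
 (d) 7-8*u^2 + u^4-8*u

Adding the polynomials and combining like terms:
(u^2*(-5) + u^4 + 4) + (-8*u + 3 - 3*u^2)
= 7-8*u^2 + u^4-8*u
d) 7-8*u^2 + u^4-8*u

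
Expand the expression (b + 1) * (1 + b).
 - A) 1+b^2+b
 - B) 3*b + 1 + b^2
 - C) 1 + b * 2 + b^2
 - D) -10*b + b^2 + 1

Expanding (b + 1) * (1 + b):
= 1 + b * 2 + b^2
C) 1 + b * 2 + b^2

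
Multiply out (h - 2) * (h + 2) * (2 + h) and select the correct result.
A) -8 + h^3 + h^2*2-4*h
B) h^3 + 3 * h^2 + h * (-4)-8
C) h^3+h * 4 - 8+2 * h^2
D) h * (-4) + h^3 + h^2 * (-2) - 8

Expanding (h - 2) * (h + 2) * (2 + h):
= -8 + h^3 + h^2*2-4*h
A) -8 + h^3 + h^2*2-4*h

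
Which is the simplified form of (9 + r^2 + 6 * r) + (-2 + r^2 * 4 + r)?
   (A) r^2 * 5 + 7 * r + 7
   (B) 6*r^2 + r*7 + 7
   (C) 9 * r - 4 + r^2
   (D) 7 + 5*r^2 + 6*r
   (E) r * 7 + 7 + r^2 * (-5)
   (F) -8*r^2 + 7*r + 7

Adding the polynomials and combining like terms:
(9 + r^2 + 6*r) + (-2 + r^2*4 + r)
= r^2 * 5 + 7 * r + 7
A) r^2 * 5 + 7 * r + 7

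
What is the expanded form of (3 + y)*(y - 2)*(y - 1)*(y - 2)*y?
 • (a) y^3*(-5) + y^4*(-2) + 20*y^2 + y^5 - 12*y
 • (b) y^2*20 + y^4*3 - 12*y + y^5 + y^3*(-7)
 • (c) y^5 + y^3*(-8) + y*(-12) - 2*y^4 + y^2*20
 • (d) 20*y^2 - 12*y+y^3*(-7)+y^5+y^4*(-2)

Expanding (3 + y)*(y - 2)*(y - 1)*(y - 2)*y:
= 20*y^2 - 12*y+y^3*(-7)+y^5+y^4*(-2)
d) 20*y^2 - 12*y+y^3*(-7)+y^5+y^4*(-2)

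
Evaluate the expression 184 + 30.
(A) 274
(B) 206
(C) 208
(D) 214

184 + 30 = 214
D) 214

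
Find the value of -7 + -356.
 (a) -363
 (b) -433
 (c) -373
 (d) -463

-7 + -356 = -363
a) -363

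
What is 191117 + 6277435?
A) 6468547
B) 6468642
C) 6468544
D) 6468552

191117 + 6277435 = 6468552
D) 6468552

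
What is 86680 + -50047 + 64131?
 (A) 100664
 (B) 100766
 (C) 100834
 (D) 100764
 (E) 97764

First: 86680 + -50047 = 36633
Then: 36633 + 64131 = 100764
D) 100764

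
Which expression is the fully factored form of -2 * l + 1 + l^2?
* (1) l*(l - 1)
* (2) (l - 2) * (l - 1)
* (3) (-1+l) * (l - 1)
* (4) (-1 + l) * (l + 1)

We need to factor -2 * l + 1 + l^2.
The factored form is (-1+l) * (l - 1).
3) (-1+l) * (l - 1)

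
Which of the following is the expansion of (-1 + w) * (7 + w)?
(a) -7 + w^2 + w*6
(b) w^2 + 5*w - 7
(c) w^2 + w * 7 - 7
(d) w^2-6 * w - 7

Expanding (-1 + w) * (7 + w):
= -7 + w^2 + w*6
a) -7 + w^2 + w*6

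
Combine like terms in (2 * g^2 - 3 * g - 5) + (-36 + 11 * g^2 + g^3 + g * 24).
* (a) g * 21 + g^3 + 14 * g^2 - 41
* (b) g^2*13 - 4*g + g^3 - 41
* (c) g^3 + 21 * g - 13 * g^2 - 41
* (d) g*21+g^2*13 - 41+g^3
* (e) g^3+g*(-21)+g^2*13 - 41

Adding the polynomials and combining like terms:
(2*g^2 - 3*g - 5) + (-36 + 11*g^2 + g^3 + g*24)
= g*21+g^2*13 - 41+g^3
d) g*21+g^2*13 - 41+g^3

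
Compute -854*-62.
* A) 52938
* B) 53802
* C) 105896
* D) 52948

-854 * -62 = 52948
D) 52948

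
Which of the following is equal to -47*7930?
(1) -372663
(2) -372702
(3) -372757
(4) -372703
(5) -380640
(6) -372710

-47 * 7930 = -372710
6) -372710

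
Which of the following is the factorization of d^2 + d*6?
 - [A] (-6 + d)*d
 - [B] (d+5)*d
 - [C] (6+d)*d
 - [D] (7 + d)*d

We need to factor d^2 + d*6.
The factored form is (6+d)*d.
C) (6+d)*d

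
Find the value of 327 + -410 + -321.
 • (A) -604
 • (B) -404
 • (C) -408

First: 327 + -410 = -83
Then: -83 + -321 = -404
B) -404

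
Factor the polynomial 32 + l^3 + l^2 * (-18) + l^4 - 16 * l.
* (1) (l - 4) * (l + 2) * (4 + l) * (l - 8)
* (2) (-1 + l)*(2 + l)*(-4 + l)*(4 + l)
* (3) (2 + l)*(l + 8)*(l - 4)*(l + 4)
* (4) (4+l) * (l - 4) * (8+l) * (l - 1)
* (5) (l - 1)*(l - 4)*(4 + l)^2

We need to factor 32 + l^3 + l^2 * (-18) + l^4 - 16 * l.
The factored form is (-1 + l)*(2 + l)*(-4 + l)*(4 + l).
2) (-1 + l)*(2 + l)*(-4 + l)*(4 + l)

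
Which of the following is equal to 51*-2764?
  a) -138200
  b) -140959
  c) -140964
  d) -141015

51 * -2764 = -140964
c) -140964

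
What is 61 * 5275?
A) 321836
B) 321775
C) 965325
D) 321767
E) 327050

61 * 5275 = 321775
B) 321775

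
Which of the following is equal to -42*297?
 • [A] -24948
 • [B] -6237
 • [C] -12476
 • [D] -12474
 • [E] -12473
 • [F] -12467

-42 * 297 = -12474
D) -12474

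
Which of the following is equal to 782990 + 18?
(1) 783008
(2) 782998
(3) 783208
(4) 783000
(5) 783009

782990 + 18 = 783008
1) 783008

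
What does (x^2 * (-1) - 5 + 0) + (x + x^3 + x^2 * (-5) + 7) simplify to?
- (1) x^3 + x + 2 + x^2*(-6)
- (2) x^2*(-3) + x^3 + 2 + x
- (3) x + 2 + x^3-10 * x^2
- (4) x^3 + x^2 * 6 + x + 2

Adding the polynomials and combining like terms:
(x^2*(-1) - 5 + 0) + (x + x^3 + x^2*(-5) + 7)
= x^3 + x + 2 + x^2*(-6)
1) x^3 + x + 2 + x^2*(-6)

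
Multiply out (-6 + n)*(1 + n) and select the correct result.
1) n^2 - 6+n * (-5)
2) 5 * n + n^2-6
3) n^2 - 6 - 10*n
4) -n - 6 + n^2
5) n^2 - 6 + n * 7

Expanding (-6 + n)*(1 + n):
= n^2 - 6+n * (-5)
1) n^2 - 6+n * (-5)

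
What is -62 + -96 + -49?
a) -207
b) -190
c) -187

First: -62 + -96 = -158
Then: -158 + -49 = -207
a) -207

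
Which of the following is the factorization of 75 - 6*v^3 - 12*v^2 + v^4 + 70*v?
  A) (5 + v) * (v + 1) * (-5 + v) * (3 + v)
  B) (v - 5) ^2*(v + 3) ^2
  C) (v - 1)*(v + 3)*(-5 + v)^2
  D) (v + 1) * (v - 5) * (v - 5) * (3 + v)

We need to factor 75 - 6*v^3 - 12*v^2 + v^4 + 70*v.
The factored form is (v + 1) * (v - 5) * (v - 5) * (3 + v).
D) (v + 1) * (v - 5) * (v - 5) * (3 + v)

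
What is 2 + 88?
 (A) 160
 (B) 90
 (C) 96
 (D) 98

2 + 88 = 90
B) 90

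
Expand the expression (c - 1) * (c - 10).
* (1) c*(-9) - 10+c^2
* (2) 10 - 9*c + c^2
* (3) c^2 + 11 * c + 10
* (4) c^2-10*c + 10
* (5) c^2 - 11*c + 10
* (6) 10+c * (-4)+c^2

Expanding (c - 1) * (c - 10):
= c^2 - 11*c + 10
5) c^2 - 11*c + 10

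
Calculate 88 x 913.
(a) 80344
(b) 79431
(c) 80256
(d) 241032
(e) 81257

88 * 913 = 80344
a) 80344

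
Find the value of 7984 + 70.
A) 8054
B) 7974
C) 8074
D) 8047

7984 + 70 = 8054
A) 8054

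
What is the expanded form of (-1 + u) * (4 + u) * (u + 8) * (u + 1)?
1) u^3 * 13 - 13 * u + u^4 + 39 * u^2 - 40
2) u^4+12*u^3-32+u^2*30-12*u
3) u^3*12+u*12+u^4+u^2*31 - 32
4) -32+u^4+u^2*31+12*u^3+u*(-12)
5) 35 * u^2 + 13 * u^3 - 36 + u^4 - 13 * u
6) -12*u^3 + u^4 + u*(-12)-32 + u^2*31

Expanding (-1 + u) * (4 + u) * (u + 8) * (u + 1):
= -32+u^4+u^2*31+12*u^3+u*(-12)
4) -32+u^4+u^2*31+12*u^3+u*(-12)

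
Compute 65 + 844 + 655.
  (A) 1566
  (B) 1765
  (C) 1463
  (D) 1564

First: 65 + 844 = 909
Then: 909 + 655 = 1564
D) 1564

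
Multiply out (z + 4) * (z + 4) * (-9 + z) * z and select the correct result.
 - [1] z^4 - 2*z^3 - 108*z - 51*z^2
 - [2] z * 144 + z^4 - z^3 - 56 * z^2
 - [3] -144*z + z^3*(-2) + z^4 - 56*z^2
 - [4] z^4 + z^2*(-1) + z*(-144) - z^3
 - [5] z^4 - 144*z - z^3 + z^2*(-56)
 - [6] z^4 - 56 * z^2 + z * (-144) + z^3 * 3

Expanding (z + 4) * (z + 4) * (-9 + z) * z:
= z^4 - 144*z - z^3 + z^2*(-56)
5) z^4 - 144*z - z^3 + z^2*(-56)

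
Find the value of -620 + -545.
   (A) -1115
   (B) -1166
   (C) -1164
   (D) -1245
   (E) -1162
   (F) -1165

-620 + -545 = -1165
F) -1165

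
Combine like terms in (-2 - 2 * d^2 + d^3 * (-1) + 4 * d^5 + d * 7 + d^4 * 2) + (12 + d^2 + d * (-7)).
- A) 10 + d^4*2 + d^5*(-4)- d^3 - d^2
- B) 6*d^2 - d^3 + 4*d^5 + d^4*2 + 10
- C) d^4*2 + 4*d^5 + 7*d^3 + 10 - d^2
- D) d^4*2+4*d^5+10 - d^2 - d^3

Adding the polynomials and combining like terms:
(-2 - 2*d^2 + d^3*(-1) + 4*d^5 + d*7 + d^4*2) + (12 + d^2 + d*(-7))
= d^4*2+4*d^5+10 - d^2 - d^3
D) d^4*2+4*d^5+10 - d^2 - d^3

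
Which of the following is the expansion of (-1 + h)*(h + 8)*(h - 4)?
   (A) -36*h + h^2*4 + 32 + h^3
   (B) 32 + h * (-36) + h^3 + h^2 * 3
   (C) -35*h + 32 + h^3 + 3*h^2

Expanding (-1 + h)*(h + 8)*(h - 4):
= 32 + h * (-36) + h^3 + h^2 * 3
B) 32 + h * (-36) + h^3 + h^2 * 3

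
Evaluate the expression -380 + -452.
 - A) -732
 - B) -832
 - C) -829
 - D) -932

-380 + -452 = -832
B) -832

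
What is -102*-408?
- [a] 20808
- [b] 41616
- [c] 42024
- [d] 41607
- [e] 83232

-102 * -408 = 41616
b) 41616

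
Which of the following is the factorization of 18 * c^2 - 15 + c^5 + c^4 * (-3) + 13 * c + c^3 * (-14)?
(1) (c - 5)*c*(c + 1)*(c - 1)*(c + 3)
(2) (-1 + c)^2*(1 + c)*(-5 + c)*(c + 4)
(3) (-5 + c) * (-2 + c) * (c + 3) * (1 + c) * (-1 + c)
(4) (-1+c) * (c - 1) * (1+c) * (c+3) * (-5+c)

We need to factor 18 * c^2 - 15 + c^5 + c^4 * (-3) + 13 * c + c^3 * (-14).
The factored form is (-1+c) * (c - 1) * (1+c) * (c+3) * (-5+c).
4) (-1+c) * (c - 1) * (1+c) * (c+3) * (-5+c)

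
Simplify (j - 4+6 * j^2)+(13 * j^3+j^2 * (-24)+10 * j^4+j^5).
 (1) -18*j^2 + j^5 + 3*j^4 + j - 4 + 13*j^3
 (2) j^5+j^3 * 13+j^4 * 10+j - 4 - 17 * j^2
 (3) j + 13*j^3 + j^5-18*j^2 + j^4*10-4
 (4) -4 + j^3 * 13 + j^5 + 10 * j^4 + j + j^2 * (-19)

Adding the polynomials and combining like terms:
(j - 4 + 6*j^2) + (13*j^3 + j^2*(-24) + 10*j^4 + j^5)
= j + 13*j^3 + j^5-18*j^2 + j^4*10-4
3) j + 13*j^3 + j^5-18*j^2 + j^4*10-4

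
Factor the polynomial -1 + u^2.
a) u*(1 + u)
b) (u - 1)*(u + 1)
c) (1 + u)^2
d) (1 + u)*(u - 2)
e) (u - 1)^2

We need to factor -1 + u^2.
The factored form is (u - 1)*(u + 1).
b) (u - 1)*(u + 1)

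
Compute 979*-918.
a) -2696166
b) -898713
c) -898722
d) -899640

979 * -918 = -898722
c) -898722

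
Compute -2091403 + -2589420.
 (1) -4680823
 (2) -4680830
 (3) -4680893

-2091403 + -2589420 = -4680823
1) -4680823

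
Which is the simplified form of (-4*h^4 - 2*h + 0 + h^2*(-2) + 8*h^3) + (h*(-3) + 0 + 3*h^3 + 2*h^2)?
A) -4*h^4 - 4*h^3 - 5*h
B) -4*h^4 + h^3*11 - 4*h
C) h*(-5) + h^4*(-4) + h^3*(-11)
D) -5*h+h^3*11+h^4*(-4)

Adding the polynomials and combining like terms:
(-4*h^4 - 2*h + 0 + h^2*(-2) + 8*h^3) + (h*(-3) + 0 + 3*h^3 + 2*h^2)
= -5*h+h^3*11+h^4*(-4)
D) -5*h+h^3*11+h^4*(-4)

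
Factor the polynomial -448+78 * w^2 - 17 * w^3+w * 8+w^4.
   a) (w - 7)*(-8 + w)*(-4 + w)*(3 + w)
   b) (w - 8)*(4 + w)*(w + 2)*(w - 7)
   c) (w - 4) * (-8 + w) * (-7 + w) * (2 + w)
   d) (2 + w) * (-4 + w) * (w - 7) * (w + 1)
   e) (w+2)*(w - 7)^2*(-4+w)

We need to factor -448+78 * w^2 - 17 * w^3+w * 8+w^4.
The factored form is (w - 4) * (-8 + w) * (-7 + w) * (2 + w).
c) (w - 4) * (-8 + w) * (-7 + w) * (2 + w)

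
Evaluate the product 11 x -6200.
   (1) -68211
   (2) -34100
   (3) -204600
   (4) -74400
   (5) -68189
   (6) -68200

11 * -6200 = -68200
6) -68200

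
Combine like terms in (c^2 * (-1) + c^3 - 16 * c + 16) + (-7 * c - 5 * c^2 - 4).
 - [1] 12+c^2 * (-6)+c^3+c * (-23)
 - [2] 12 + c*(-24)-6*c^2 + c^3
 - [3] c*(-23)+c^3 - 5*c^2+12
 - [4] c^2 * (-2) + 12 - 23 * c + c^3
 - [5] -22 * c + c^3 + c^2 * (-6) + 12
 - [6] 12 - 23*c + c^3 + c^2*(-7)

Adding the polynomials and combining like terms:
(c^2*(-1) + c^3 - 16*c + 16) + (-7*c - 5*c^2 - 4)
= 12+c^2 * (-6)+c^3+c * (-23)
1) 12+c^2 * (-6)+c^3+c * (-23)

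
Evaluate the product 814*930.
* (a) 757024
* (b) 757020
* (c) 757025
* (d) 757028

814 * 930 = 757020
b) 757020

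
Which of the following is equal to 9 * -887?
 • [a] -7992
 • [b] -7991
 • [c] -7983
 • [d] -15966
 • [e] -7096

9 * -887 = -7983
c) -7983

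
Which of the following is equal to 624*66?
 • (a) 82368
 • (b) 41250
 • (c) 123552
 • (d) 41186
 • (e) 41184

624 * 66 = 41184
e) 41184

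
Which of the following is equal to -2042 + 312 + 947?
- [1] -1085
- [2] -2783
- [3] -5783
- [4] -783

First: -2042 + 312 = -1730
Then: -1730 + 947 = -783
4) -783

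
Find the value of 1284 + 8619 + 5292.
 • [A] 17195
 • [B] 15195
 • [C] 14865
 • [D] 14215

First: 1284 + 8619 = 9903
Then: 9903 + 5292 = 15195
B) 15195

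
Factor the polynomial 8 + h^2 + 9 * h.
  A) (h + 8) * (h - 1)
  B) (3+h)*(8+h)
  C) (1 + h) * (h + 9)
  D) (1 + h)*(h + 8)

We need to factor 8 + h^2 + 9 * h.
The factored form is (1 + h)*(h + 8).
D) (1 + h)*(h + 8)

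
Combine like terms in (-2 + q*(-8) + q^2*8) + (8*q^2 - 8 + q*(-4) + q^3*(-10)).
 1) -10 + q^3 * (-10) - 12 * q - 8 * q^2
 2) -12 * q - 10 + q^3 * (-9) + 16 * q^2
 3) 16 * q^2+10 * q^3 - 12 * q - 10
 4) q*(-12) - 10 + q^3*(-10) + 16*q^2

Adding the polynomials and combining like terms:
(-2 + q*(-8) + q^2*8) + (8*q^2 - 8 + q*(-4) + q^3*(-10))
= q*(-12) - 10 + q^3*(-10) + 16*q^2
4) q*(-12) - 10 + q^3*(-10) + 16*q^2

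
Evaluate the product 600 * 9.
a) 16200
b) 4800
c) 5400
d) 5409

600 * 9 = 5400
c) 5400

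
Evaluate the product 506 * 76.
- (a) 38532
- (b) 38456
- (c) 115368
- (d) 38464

506 * 76 = 38456
b) 38456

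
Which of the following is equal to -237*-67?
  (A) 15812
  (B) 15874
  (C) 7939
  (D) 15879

-237 * -67 = 15879
D) 15879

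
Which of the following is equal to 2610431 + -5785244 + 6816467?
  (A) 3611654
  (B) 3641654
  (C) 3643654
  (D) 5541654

First: 2610431 + -5785244 = -3174813
Then: -3174813 + 6816467 = 3641654
B) 3641654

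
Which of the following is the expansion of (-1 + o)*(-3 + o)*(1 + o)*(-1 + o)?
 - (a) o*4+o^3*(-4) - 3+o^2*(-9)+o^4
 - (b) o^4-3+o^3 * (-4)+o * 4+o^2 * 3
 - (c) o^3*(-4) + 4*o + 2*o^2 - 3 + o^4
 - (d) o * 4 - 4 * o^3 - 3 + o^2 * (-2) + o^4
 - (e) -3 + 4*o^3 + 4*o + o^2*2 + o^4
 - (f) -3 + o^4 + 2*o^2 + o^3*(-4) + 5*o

Expanding (-1 + o)*(-3 + o)*(1 + o)*(-1 + o):
= o^3*(-4) + 4*o + 2*o^2 - 3 + o^4
c) o^3*(-4) + 4*o + 2*o^2 - 3 + o^4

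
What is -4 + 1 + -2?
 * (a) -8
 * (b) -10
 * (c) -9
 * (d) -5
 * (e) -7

First: -4 + 1 = -3
Then: -3 + -2 = -5
d) -5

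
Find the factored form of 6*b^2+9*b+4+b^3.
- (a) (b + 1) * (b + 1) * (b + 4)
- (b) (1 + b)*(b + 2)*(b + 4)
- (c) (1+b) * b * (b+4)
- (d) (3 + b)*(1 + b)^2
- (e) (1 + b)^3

We need to factor 6*b^2+9*b+4+b^3.
The factored form is (b + 1) * (b + 1) * (b + 4).
a) (b + 1) * (b + 1) * (b + 4)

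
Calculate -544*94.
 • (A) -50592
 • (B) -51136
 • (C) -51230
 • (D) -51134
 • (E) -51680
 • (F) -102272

-544 * 94 = -51136
B) -51136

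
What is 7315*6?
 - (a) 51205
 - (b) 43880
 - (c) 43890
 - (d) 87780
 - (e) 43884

7315 * 6 = 43890
c) 43890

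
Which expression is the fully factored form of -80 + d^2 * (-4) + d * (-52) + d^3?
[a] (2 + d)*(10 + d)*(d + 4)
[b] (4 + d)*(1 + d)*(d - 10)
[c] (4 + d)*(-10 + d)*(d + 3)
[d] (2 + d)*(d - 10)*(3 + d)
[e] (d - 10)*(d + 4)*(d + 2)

We need to factor -80 + d^2 * (-4) + d * (-52) + d^3.
The factored form is (d - 10)*(d + 4)*(d + 2).
e) (d - 10)*(d + 4)*(d + 2)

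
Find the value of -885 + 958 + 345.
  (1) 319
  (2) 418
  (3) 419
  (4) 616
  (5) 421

First: -885 + 958 = 73
Then: 73 + 345 = 418
2) 418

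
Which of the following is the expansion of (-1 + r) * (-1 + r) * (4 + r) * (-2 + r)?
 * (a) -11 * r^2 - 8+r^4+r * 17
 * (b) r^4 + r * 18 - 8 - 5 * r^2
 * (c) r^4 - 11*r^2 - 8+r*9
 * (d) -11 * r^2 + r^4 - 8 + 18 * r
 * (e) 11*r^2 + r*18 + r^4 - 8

Expanding (-1 + r) * (-1 + r) * (4 + r) * (-2 + r):
= -11 * r^2 + r^4 - 8 + 18 * r
d) -11 * r^2 + r^4 - 8 + 18 * r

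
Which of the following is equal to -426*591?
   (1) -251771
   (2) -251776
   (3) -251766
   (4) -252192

-426 * 591 = -251766
3) -251766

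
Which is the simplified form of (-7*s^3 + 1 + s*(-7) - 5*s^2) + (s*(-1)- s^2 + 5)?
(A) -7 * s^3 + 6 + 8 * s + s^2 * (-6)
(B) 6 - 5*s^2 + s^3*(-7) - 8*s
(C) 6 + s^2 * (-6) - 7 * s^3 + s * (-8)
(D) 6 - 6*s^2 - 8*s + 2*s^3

Adding the polynomials and combining like terms:
(-7*s^3 + 1 + s*(-7) - 5*s^2) + (s*(-1) - s^2 + 5)
= 6 + s^2 * (-6) - 7 * s^3 + s * (-8)
C) 6 + s^2 * (-6) - 7 * s^3 + s * (-8)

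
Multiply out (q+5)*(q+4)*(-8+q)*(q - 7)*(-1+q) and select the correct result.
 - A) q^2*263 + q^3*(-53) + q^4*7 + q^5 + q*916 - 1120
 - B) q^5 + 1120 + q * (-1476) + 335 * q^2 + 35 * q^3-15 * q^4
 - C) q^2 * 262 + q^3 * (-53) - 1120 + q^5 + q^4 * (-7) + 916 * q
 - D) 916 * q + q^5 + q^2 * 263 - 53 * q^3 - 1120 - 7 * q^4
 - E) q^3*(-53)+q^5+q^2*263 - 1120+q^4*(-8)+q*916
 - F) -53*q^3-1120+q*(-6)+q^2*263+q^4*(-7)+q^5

Expanding (q+5)*(q+4)*(-8+q)*(q - 7)*(-1+q):
= 916 * q + q^5 + q^2 * 263 - 53 * q^3 - 1120 - 7 * q^4
D) 916 * q + q^5 + q^2 * 263 - 53 * q^3 - 1120 - 7 * q^4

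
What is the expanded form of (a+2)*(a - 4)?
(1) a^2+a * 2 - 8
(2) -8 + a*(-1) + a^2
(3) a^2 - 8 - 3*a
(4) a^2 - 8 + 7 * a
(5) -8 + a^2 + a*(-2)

Expanding (a+2)*(a - 4):
= -8 + a^2 + a*(-2)
5) -8 + a^2 + a*(-2)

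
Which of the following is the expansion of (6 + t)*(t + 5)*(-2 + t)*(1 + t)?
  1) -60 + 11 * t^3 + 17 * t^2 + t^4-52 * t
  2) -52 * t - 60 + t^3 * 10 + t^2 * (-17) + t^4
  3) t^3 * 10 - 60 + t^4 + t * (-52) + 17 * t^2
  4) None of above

Expanding (6 + t)*(t + 5)*(-2 + t)*(1 + t):
= t^3 * 10 - 60 + t^4 + t * (-52) + 17 * t^2
3) t^3 * 10 - 60 + t^4 + t * (-52) + 17 * t^2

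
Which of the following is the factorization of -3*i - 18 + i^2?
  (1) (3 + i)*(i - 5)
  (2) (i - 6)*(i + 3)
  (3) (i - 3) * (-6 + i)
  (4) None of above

We need to factor -3*i - 18 + i^2.
The factored form is (i - 6)*(i + 3).
2) (i - 6)*(i + 3)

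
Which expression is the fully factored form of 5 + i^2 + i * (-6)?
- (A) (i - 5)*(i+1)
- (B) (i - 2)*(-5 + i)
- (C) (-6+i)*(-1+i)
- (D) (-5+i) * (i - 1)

We need to factor 5 + i^2 + i * (-6).
The factored form is (-5+i) * (i - 1).
D) (-5+i) * (i - 1)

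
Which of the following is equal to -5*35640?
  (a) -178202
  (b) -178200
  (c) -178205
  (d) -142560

-5 * 35640 = -178200
b) -178200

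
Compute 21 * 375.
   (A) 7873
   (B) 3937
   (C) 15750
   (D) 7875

21 * 375 = 7875
D) 7875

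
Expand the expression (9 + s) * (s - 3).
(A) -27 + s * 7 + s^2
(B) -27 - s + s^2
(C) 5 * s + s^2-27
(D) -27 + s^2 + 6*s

Expanding (9 + s) * (s - 3):
= -27 + s^2 + 6*s
D) -27 + s^2 + 6*s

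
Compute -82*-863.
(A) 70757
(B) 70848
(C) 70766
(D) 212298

-82 * -863 = 70766
C) 70766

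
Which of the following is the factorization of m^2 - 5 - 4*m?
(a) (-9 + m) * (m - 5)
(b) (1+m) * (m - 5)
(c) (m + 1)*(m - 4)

We need to factor m^2 - 5 - 4*m.
The factored form is (1+m) * (m - 5).
b) (1+m) * (m - 5)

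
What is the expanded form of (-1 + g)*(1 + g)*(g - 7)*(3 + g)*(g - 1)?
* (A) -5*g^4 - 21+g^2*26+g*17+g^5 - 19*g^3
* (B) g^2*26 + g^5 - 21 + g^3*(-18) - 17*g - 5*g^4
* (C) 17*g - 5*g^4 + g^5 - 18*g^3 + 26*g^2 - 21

Expanding (-1 + g)*(1 + g)*(g - 7)*(3 + g)*(g - 1):
= 17*g - 5*g^4 + g^5 - 18*g^3 + 26*g^2 - 21
C) 17*g - 5*g^4 + g^5 - 18*g^3 + 26*g^2 - 21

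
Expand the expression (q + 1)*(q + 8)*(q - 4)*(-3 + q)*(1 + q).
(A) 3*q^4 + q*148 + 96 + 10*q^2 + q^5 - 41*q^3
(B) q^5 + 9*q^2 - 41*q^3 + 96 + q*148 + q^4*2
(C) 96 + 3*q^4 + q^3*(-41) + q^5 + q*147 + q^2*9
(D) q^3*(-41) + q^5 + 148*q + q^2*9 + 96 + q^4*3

Expanding (q + 1)*(q + 8)*(q - 4)*(-3 + q)*(1 + q):
= q^3*(-41) + q^5 + 148*q + q^2*9 + 96 + q^4*3
D) q^3*(-41) + q^5 + 148*q + q^2*9 + 96 + q^4*3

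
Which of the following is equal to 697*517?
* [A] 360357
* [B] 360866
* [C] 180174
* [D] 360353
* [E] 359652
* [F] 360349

697 * 517 = 360349
F) 360349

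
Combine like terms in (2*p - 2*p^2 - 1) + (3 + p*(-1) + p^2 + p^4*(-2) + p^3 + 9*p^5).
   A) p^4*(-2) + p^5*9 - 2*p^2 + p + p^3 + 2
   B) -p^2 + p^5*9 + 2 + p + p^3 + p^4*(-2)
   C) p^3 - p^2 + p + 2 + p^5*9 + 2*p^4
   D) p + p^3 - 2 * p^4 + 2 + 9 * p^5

Adding the polynomials and combining like terms:
(2*p - 2*p^2 - 1) + (3 + p*(-1) + p^2 + p^4*(-2) + p^3 + 9*p^5)
= -p^2 + p^5*9 + 2 + p + p^3 + p^4*(-2)
B) -p^2 + p^5*9 + 2 + p + p^3 + p^4*(-2)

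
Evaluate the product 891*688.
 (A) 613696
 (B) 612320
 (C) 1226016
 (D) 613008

891 * 688 = 613008
D) 613008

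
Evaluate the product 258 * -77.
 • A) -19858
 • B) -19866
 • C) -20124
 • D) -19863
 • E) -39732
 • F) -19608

258 * -77 = -19866
B) -19866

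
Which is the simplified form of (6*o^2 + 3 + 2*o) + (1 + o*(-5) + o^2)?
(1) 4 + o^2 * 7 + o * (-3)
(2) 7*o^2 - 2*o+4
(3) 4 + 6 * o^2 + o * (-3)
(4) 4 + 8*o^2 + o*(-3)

Adding the polynomials and combining like terms:
(6*o^2 + 3 + 2*o) + (1 + o*(-5) + o^2)
= 4 + o^2 * 7 + o * (-3)
1) 4 + o^2 * 7 + o * (-3)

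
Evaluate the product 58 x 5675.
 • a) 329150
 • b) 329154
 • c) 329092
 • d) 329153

58 * 5675 = 329150
a) 329150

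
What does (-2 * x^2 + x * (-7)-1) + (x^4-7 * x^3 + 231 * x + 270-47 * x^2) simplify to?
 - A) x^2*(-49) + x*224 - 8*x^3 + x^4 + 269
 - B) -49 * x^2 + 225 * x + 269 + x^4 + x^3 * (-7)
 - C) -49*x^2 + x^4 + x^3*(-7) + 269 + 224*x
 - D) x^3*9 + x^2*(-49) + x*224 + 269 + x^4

Adding the polynomials and combining like terms:
(-2*x^2 + x*(-7) - 1) + (x^4 - 7*x^3 + 231*x + 270 - 47*x^2)
= -49*x^2 + x^4 + x^3*(-7) + 269 + 224*x
C) -49*x^2 + x^4 + x^3*(-7) + 269 + 224*x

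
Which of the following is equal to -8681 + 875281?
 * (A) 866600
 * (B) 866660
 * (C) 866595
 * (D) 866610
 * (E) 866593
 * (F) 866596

-8681 + 875281 = 866600
A) 866600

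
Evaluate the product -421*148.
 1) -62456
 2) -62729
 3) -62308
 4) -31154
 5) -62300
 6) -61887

-421 * 148 = -62308
3) -62308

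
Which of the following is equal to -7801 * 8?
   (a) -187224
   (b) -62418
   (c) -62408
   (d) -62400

-7801 * 8 = -62408
c) -62408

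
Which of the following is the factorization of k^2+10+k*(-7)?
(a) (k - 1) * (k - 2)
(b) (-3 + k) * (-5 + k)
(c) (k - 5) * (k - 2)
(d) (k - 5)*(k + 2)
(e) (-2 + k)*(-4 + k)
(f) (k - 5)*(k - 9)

We need to factor k^2+10+k*(-7).
The factored form is (k - 5) * (k - 2).
c) (k - 5) * (k - 2)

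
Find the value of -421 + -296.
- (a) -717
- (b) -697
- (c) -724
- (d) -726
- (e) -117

-421 + -296 = -717
a) -717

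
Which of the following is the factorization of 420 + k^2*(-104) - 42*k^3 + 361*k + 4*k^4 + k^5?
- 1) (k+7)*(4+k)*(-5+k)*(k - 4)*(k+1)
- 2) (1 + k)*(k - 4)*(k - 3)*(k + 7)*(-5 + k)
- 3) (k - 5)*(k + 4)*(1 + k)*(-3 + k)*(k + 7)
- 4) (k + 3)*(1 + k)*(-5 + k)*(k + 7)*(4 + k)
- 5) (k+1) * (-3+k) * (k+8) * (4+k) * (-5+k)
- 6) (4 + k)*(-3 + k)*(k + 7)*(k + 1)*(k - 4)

We need to factor 420 + k^2*(-104) - 42*k^3 + 361*k + 4*k^4 + k^5.
The factored form is (k - 5)*(k + 4)*(1 + k)*(-3 + k)*(k + 7).
3) (k - 5)*(k + 4)*(1 + k)*(-3 + k)*(k + 7)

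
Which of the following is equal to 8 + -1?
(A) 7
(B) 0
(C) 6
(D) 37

8 + -1 = 7
A) 7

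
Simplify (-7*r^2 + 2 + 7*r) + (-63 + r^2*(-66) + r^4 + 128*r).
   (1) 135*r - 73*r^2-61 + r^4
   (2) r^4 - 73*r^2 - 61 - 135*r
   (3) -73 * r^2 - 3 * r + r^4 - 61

Adding the polynomials and combining like terms:
(-7*r^2 + 2 + 7*r) + (-63 + r^2*(-66) + r^4 + 128*r)
= 135*r - 73*r^2-61 + r^4
1) 135*r - 73*r^2-61 + r^4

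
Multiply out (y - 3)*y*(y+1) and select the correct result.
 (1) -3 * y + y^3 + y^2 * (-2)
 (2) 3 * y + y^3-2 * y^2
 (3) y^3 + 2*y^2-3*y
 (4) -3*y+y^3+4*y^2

Expanding (y - 3)*y*(y+1):
= -3 * y + y^3 + y^2 * (-2)
1) -3 * y + y^3 + y^2 * (-2)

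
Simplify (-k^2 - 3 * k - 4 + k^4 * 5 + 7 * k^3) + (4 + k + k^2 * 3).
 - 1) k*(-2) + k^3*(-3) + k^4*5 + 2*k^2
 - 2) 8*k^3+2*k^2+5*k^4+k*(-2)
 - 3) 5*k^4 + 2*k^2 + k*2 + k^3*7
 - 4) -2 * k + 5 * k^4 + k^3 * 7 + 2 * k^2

Adding the polynomials and combining like terms:
(-k^2 - 3*k - 4 + k^4*5 + 7*k^3) + (4 + k + k^2*3)
= -2 * k + 5 * k^4 + k^3 * 7 + 2 * k^2
4) -2 * k + 5 * k^4 + k^3 * 7 + 2 * k^2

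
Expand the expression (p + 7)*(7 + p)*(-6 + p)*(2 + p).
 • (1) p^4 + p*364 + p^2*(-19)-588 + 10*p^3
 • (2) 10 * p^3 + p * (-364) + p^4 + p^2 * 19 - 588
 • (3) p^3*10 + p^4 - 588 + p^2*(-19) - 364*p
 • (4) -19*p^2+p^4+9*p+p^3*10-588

Expanding (p + 7)*(7 + p)*(-6 + p)*(2 + p):
= p^3*10 + p^4 - 588 + p^2*(-19) - 364*p
3) p^3*10 + p^4 - 588 + p^2*(-19) - 364*p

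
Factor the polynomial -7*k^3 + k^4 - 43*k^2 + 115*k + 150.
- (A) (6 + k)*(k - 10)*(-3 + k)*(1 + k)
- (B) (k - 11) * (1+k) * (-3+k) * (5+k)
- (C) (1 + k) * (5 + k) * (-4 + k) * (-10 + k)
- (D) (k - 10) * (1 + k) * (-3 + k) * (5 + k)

We need to factor -7*k^3 + k^4 - 43*k^2 + 115*k + 150.
The factored form is (k - 10) * (1 + k) * (-3 + k) * (5 + k).
D) (k - 10) * (1 + k) * (-3 + k) * (5 + k)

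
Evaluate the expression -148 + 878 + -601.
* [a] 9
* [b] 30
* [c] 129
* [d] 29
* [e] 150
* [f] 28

First: -148 + 878 = 730
Then: 730 + -601 = 129
c) 129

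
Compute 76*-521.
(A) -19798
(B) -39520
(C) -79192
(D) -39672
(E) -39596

76 * -521 = -39596
E) -39596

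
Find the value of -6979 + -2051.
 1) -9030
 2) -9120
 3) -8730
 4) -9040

-6979 + -2051 = -9030
1) -9030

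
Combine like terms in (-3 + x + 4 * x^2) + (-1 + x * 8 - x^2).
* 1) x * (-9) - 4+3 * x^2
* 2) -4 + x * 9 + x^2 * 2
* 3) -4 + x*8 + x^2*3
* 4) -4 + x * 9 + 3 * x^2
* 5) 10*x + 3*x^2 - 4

Adding the polynomials and combining like terms:
(-3 + x + 4*x^2) + (-1 + x*8 - x^2)
= -4 + x * 9 + 3 * x^2
4) -4 + x * 9 + 3 * x^2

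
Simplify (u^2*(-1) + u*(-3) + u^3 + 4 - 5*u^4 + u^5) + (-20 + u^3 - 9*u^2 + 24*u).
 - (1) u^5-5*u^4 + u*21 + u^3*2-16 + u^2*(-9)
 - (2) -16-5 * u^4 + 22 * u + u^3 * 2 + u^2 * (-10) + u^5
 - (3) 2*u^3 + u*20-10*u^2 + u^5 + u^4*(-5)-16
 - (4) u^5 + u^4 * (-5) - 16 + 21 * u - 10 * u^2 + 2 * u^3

Adding the polynomials and combining like terms:
(u^2*(-1) + u*(-3) + u^3 + 4 - 5*u^4 + u^5) + (-20 + u^3 - 9*u^2 + 24*u)
= u^5 + u^4 * (-5) - 16 + 21 * u - 10 * u^2 + 2 * u^3
4) u^5 + u^4 * (-5) - 16 + 21 * u - 10 * u^2 + 2 * u^3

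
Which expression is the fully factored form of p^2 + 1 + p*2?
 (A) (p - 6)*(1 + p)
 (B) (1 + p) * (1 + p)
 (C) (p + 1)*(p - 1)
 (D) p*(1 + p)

We need to factor p^2 + 1 + p*2.
The factored form is (1 + p) * (1 + p).
B) (1 + p) * (1 + p)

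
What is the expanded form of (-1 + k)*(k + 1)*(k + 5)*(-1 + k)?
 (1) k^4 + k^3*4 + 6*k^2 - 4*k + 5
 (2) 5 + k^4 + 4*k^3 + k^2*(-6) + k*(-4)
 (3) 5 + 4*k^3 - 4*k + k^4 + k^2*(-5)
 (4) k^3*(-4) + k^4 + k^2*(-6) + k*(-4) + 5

Expanding (-1 + k)*(k + 1)*(k + 5)*(-1 + k):
= 5 + k^4 + 4*k^3 + k^2*(-6) + k*(-4)
2) 5 + k^4 + 4*k^3 + k^2*(-6) + k*(-4)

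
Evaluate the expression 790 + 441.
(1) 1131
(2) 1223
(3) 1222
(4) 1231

790 + 441 = 1231
4) 1231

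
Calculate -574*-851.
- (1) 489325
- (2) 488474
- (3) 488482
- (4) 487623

-574 * -851 = 488474
2) 488474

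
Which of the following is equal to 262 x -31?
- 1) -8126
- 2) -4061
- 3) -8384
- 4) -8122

262 * -31 = -8122
4) -8122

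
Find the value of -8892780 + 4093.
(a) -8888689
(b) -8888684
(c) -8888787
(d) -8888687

-8892780 + 4093 = -8888687
d) -8888687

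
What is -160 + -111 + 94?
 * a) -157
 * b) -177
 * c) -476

First: -160 + -111 = -271
Then: -271 + 94 = -177
b) -177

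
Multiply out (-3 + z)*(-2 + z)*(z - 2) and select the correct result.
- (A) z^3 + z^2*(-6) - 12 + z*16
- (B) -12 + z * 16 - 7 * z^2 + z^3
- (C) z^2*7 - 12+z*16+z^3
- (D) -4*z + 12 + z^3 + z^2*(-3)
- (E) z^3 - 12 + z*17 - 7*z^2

Expanding (-3 + z)*(-2 + z)*(z - 2):
= -12 + z * 16 - 7 * z^2 + z^3
B) -12 + z * 16 - 7 * z^2 + z^3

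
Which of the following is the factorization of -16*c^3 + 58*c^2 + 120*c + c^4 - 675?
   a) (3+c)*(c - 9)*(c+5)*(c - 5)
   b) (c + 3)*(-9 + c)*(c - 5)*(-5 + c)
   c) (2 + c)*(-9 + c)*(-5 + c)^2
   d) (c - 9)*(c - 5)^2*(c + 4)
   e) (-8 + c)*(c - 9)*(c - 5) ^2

We need to factor -16*c^3 + 58*c^2 + 120*c + c^4 - 675.
The factored form is (c + 3)*(-9 + c)*(c - 5)*(-5 + c).
b) (c + 3)*(-9 + c)*(c - 5)*(-5 + c)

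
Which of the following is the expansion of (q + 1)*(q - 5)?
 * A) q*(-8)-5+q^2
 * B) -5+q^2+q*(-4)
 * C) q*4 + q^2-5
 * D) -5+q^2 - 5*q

Expanding (q + 1)*(q - 5):
= -5+q^2+q*(-4)
B) -5+q^2+q*(-4)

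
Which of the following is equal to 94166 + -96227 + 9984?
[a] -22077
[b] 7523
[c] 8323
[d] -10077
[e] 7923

First: 94166 + -96227 = -2061
Then: -2061 + 9984 = 7923
e) 7923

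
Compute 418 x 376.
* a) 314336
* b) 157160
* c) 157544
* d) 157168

418 * 376 = 157168
d) 157168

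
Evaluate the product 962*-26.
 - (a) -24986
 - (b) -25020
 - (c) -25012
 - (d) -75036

962 * -26 = -25012
c) -25012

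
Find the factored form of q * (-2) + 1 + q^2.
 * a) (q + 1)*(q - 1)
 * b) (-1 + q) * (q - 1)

We need to factor q * (-2) + 1 + q^2.
The factored form is (-1 + q) * (q - 1).
b) (-1 + q) * (q - 1)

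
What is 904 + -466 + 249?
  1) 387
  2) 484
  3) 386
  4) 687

First: 904 + -466 = 438
Then: 438 + 249 = 687
4) 687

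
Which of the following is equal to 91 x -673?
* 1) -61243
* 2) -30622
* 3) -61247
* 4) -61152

91 * -673 = -61243
1) -61243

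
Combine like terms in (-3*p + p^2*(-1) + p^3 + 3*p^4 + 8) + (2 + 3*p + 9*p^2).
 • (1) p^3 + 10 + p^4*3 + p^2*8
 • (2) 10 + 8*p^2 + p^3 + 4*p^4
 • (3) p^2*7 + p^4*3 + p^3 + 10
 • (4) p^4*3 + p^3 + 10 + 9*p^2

Adding the polynomials and combining like terms:
(-3*p + p^2*(-1) + p^3 + 3*p^4 + 8) + (2 + 3*p + 9*p^2)
= p^3 + 10 + p^4*3 + p^2*8
1) p^3 + 10 + p^4*3 + p^2*8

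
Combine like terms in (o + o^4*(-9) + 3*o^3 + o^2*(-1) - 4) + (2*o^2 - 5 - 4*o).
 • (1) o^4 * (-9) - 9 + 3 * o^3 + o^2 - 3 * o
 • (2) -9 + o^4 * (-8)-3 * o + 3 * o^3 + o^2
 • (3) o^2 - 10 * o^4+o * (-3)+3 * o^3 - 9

Adding the polynomials and combining like terms:
(o + o^4*(-9) + 3*o^3 + o^2*(-1) - 4) + (2*o^2 - 5 - 4*o)
= o^4 * (-9) - 9 + 3 * o^3 + o^2 - 3 * o
1) o^4 * (-9) - 9 + 3 * o^3 + o^2 - 3 * o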